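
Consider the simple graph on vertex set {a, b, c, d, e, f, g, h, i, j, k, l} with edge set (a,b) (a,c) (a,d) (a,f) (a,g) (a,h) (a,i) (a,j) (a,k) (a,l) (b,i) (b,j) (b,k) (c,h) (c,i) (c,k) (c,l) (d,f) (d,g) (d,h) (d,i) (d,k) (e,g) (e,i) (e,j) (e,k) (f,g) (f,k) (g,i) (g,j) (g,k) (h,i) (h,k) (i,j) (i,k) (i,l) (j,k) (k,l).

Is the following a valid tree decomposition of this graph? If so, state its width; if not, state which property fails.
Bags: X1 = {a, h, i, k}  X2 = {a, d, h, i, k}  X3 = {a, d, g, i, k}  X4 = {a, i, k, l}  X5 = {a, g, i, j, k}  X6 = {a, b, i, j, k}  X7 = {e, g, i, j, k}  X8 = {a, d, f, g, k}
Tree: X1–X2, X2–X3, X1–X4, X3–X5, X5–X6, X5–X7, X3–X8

A tree decomposition must satisfy three properties: every vertex lies in some bag; for every edge, both endpoints lie together in some bag; and for every vertex, the bags containing it form a connected subtree. Here vertex c appears in no bag, so the decomposition is invalid.

No — vertex c appears in no bag.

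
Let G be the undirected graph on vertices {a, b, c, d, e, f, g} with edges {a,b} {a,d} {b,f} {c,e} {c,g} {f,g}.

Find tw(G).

A width-1 tree decomposition is:
Bags: B1 = {c, e}  B2 = {c, g}  B3 = {f, g}  B4 = {b, f}  B5 = {a, b}  B6 = {a, d}
Tree: B1–B2, B2–B3, B3–B4, B4–B5, B5–B6
Every bag has size at most 2, so the width is 2 − 1 = 1 and tw(G) ≤ 1. Any graph with an edge has treewidth ≥ 1, and G has the edge e–c. Hence tw(G) = 1 exactly.

1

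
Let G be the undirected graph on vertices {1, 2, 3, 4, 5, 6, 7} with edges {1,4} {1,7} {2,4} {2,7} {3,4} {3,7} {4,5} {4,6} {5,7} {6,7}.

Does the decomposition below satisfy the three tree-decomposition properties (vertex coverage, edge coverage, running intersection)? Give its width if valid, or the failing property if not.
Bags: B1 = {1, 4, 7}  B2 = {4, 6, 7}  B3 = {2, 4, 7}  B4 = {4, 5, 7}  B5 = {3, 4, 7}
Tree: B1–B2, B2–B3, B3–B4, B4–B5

Vertex coverage: the bags together contain {1, 2, 3, 4, 5, 6, 7}, the full vertex set. Edge coverage: each edge of G has both endpoints in at least one bag. Running intersection: for every vertex, the bags containing it form a connected subtree. All three properties hold, so this is a valid tree decomposition of width max|bag| − 1 = 2, and hence tw(G) ≤ 2.

Yes; width 2.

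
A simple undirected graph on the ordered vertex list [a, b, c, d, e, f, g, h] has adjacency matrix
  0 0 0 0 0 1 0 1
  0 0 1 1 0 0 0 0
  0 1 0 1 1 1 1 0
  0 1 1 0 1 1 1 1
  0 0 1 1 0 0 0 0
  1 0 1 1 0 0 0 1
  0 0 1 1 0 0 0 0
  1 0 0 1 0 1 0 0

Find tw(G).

A width-2 tree decomposition is:
Bags: B1 = {c, d, e}  B2 = {c, d, g}  B3 = {b, c, d}  B4 = {c, d, f}  B5 = {d, f, h}  B6 = {a, f, h}
Tree: B1–B2, B1–B3, B1–B4, B4–B5, B5–B6
Each bag holds 3 vertices, so the decomposition has width 2, which upper-bounds the treewidth. For the lower bound, the 3 vertices {d, f, h} are pairwise adjacent, and any tree decomposition puts a clique entirely inside one bag — forcing width ≥ 2. Combining the bounds, tw(G) = 2.

2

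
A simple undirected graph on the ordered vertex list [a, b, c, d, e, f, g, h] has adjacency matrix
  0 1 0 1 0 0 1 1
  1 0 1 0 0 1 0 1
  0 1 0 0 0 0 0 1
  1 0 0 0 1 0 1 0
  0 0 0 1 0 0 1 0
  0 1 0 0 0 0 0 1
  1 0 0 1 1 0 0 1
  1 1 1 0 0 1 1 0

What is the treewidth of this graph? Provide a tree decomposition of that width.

The largest bag has 3 vertices, giving width 2; this decomposition certifies tw(G) ≤ 2. For the lower bound, the 3 vertices {d, e, g} are pairwise adjacent, and any tree decomposition puts a clique entirely inside one bag — forcing width ≥ 2. Hence tw(G) = 2 exactly.

Treewidth 2.
Bags: B1 = {a, g, h}  B2 = {a, b, h}  B3 = {b, f, h}  B4 = {a, d, g}  B5 = {d, e, g}  B6 = {b, c, h}
Tree: B1–B2, B2–B3, B1–B4, B4–B5, B3–B6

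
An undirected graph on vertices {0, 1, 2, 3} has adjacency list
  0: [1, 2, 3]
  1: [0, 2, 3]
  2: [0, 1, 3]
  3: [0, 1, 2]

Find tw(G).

A width-3 tree decomposition is:
Bags: B1 = {0, 1, 2, 3}
Tree: (single bag)
A single bag containing all 4 vertices is trivially a valid decomposition of width 3. For the lower bound, the 4 vertices {0, 1, 2, 3} are pairwise adjacent, and any tree decomposition puts a clique entirely inside one bag — forcing width ≥ 3. The upper and lower bounds meet at 3, so that is the treewidth.

3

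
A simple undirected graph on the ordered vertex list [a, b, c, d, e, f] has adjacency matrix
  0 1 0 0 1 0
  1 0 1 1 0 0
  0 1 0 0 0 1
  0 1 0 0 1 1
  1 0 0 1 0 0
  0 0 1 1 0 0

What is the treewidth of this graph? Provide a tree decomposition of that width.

Each bag holds 3 vertices, so the decomposition has width 2, which upper-bounds the treewidth. The edges e–a–b–d–e form a cycle, so G is not a tree and its treewidth is at least 2. The upper and lower bounds meet at 2, so that is the treewidth.

Treewidth 2.
One optimal decomposition is:
Bags: B1 = {a, d, e}  B2 = {a, b, d}  B3 = {b, d, f}  B4 = {b, c, f}
Tree: B1–B2, B2–B3, B3–B4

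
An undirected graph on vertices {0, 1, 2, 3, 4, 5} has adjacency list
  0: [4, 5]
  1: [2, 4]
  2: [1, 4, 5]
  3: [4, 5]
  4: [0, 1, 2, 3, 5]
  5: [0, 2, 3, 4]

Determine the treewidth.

A width-2 tree decomposition is:
Bags: B1 = {0, 4, 5}  B2 = {2, 4, 5}  B3 = {3, 4, 5}  B4 = {1, 2, 4}
Tree: B1–B2, B2–B3, B2–B4
The largest bag has 3 vertices, giving width 2; this decomposition certifies tw(G) ≤ 2. For the lower bound, the 3 vertices {1, 2, 4} are pairwise adjacent, and any tree decomposition puts a clique entirely inside one bag — forcing width ≥ 2. Combining the bounds, tw(G) = 2.

2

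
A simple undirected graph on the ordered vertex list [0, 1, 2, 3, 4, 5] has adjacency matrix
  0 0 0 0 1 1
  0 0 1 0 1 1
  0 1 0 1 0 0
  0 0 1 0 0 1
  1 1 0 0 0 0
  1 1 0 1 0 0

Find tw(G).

A width-2 tree decomposition is:
Bags: B1 = {2, 3, 5}  B2 = {1, 2, 5}  B3 = {0, 1, 5}  B4 = {0, 1, 4}
Tree: B1–B2, B2–B3, B3–B4
Every bag has size at most 3, so the width is 3 − 1 = 2 and tw(G) ≤ 2. For the lower bound, G contains the cycle 3–2–1–5–3, so G is not a forest; only forests have treewidth ≤ 1, hence tw(G) ≥ 2. Combining the bounds, tw(G) = 2.

2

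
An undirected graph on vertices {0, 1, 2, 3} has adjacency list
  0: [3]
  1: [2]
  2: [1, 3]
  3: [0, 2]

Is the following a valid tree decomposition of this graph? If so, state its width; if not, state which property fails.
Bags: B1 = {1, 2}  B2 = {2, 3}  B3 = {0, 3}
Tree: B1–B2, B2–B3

Yes; width 1.

Checking the three conditions: (i) the bags cover all of {0, 1, 2, 3}; (ii) for each edge, some bag contains both endpoints; (iii) the bags containing any fixed vertex form a subtree. All hold, so the decomposition is valid with width 2 − 1 = 1.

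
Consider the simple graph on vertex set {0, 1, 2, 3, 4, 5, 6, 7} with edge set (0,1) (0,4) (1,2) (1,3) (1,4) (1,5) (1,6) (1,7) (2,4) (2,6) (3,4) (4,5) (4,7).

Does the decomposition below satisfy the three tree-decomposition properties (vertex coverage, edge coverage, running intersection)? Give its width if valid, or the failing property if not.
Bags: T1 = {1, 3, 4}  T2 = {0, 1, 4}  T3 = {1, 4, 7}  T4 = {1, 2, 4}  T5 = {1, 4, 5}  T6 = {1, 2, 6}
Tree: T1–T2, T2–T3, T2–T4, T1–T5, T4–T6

Yes; width 2.

Checking the three conditions: (i) the bags cover all of {0, 1, 2, 3, 4, 5, 6, 7}; (ii) for each edge, some bag contains both endpoints; (iii) the bags containing any fixed vertex form a subtree. All hold, so the decomposition is valid with width 3 − 1 = 2.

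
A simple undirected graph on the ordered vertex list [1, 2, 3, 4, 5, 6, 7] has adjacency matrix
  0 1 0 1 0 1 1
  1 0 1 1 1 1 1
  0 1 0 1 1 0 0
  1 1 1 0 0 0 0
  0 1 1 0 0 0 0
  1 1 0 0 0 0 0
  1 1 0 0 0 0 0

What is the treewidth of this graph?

2

A width-2 tree decomposition is:
Bags: B1 = {1, 2, 4}  B2 = {2, 3, 4}  B3 = {1, 2, 6}  B4 = {1, 2, 7}  B5 = {2, 3, 5}
Tree: B1–B2, B1–B3, B1–B4, B2–B5
Each bag holds 3 vertices, so the decomposition has width 2, which upper-bounds the treewidth. Conversely, {1, 2, 4} is a clique of size 3, and the vertices of any clique must share a bag in every tree decomposition; so some bag has ≥ 3 vertices and tw(G) ≥ 2. Therefore the treewidth is 2.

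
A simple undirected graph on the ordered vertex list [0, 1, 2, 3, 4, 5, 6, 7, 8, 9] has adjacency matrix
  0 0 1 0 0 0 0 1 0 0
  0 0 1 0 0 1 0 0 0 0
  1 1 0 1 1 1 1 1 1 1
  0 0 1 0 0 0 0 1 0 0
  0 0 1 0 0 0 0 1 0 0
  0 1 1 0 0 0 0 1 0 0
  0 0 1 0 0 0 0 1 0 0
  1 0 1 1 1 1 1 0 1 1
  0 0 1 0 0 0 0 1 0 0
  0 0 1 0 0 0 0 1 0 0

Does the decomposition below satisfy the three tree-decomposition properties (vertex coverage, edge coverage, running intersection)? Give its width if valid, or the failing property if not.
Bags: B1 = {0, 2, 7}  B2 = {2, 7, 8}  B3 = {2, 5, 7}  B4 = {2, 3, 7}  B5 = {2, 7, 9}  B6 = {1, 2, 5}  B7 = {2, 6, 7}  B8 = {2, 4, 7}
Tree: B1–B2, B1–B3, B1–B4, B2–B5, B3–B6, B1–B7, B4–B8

Yes; width 2.

Every vertex of G appears in some bag (union = {0, 1, 2, 3, 4, 5, 6, 7, 8, 9}); every edge is covered by a bag; and for each vertex v the set of bags containing v is connected in the bag tree. The decomposition is therefore valid. The largest bag has 3 vertices, so the width is 2.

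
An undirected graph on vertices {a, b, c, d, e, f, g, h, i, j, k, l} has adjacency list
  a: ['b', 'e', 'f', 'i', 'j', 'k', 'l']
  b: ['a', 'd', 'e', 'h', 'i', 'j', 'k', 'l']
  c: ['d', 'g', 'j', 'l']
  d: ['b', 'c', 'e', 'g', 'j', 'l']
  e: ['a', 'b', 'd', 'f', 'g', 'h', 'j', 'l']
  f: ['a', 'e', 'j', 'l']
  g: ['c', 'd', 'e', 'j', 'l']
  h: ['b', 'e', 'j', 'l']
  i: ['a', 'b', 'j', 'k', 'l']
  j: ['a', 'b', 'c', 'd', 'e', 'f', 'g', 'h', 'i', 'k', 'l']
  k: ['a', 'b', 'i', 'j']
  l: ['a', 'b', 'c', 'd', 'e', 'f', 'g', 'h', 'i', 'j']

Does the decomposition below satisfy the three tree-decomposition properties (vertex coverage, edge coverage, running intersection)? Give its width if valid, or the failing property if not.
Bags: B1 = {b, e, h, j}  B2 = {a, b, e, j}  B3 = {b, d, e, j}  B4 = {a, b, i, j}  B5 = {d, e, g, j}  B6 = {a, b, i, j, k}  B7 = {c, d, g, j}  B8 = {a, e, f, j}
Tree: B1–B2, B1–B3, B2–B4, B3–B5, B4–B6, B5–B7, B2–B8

A tree decomposition must satisfy three properties: every vertex lies in some bag; for every edge, both endpoints lie together in some bag; and for every vertex, the bags containing it form a connected subtree. Here vertex l appears in no bag, so the decomposition is invalid.

No — vertex l appears in no bag.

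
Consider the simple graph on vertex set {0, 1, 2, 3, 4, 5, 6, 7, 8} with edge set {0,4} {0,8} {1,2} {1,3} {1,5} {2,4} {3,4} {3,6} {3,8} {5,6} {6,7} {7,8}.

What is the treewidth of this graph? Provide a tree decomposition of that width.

Treewidth 3.
One optimal decomposition is:
Bags: B1 = {0, 1, 2, 4}  B2 = {0, 1, 3, 4}  B3 = {0, 1, 3, 8}  B4 = {1, 3, 5, 8}  B5 = {3, 5, 6, 8}  B6 = {5, 6, 7, 8}
Tree: B1–B2, B2–B3, B3–B4, B4–B5, B5–B6

Each bag holds 4 vertices, so the decomposition has width 3, which upper-bounds the treewidth. For the lower bound: the 4 vertex sets {0,2,4}, {1}, {3}, {5,6,7,8} are disjoint, each induces a connected subgraph, and every pair is joined by at least one edge of G. Contracting each set to a single vertex therefore yields K_{4} as a minor, and since treewidth is minor-monotone, tw(G) ≥ tw(K_{4}) = 3. Hence tw(G) = 3 exactly.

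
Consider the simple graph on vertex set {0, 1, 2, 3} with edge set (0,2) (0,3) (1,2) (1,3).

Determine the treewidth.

A width-2 tree decomposition is:
Bags: B1 = {0, 2, 3}  B2 = {1, 2, 3}
Tree: B1–B2
Every bag has size at most 3, so the width is 3 − 1 = 2 and tw(G) ≤ 2. Since 3–0–2–1–3 is a cycle in G, G is not acyclic. Forests are exactly the graphs of treewidth ≤ 1, so tw(G) ≥ 2. Hence tw(G) = 2 exactly.

2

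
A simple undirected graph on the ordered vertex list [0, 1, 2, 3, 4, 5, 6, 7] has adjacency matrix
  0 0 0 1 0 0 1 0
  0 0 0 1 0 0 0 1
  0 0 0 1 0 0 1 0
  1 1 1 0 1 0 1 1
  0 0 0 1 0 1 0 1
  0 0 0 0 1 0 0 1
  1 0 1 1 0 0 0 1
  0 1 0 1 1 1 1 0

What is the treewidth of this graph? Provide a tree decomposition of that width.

Each bag holds 3 vertices, so the decomposition has width 2, which upper-bounds the treewidth. For the lower bound, the 3 vertices {1, 3, 7} are pairwise adjacent, and any tree decomposition puts a clique entirely inside one bag — forcing width ≥ 2. Hence tw(G) = 2 exactly.

Treewidth 2.
One optimal decomposition is:
Bags: B1 = {3, 6, 7}  B2 = {1, 3, 7}  B3 = {3, 4, 7}  B4 = {2, 3, 6}  B5 = {4, 5, 7}  B6 = {0, 3, 6}
Tree: B1–B2, B1–B3, B1–B4, B3–B5, B1–B6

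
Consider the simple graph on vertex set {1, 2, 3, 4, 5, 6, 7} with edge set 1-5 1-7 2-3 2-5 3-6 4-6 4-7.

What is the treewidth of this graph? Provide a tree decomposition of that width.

Treewidth 2.
One such decomposition:
Bags: B1 = {1, 5, 7}  B2 = {4, 5, 7}  B3 = {4, 5, 6}  B4 = {3, 5, 6}  B5 = {2, 3, 5}
Tree: B1–B2, B2–B3, B3–B4, B4–B5

Each bag holds 3 vertices, so the decomposition has width 2, which upper-bounds the treewidth. Since 5–1–7–4–6–3–2–5 is a cycle in G, G is not acyclic. Forests are exactly the graphs of treewidth ≤ 1, so tw(G) ≥ 2. Hence tw(G) = 2 exactly.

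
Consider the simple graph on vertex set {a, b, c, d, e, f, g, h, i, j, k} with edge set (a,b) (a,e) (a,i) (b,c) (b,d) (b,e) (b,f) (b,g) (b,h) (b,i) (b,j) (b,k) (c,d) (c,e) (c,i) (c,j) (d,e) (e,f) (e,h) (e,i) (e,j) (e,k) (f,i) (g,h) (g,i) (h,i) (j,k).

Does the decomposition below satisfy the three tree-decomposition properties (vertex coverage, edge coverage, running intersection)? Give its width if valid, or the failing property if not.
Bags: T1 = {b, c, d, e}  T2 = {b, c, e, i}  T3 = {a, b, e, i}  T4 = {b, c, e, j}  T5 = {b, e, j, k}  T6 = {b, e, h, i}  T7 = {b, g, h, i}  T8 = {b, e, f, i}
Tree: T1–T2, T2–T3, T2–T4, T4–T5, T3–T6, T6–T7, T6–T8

Yes; width 3.

Vertex coverage: the bags together contain {a, b, c, d, e, f, g, h, i, j, k}, the full vertex set. Edge coverage: each edge of G has both endpoints in at least one bag. Running intersection: for every vertex, the bags containing it form a connected subtree. All three properties hold, so this is a valid tree decomposition of width max|bag| − 1 = 3, and hence tw(G) ≤ 3.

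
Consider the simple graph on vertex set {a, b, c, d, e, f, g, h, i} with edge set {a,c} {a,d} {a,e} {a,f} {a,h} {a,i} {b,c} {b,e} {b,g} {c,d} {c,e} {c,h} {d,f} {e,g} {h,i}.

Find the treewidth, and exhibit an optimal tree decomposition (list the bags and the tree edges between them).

The largest bag has 3 vertices, giving width 2; this decomposition certifies tw(G) ≤ 2. For the lower bound, the 3 vertices {b, e, g} are pairwise adjacent, and any tree decomposition puts a clique entirely inside one bag — forcing width ≥ 2. The upper and lower bounds meet at 2, so that is the treewidth.

Treewidth 2.
One optimal decomposition is:
Bags: B1 = {a, c, e}  B2 = {a, c, h}  B3 = {a, c, d}  B4 = {a, h, i}  B5 = {b, c, e}  B6 = {a, d, f}  B7 = {b, e, g}
Tree: B1–B2, B1–B3, B2–B4, B1–B5, B3–B6, B5–B7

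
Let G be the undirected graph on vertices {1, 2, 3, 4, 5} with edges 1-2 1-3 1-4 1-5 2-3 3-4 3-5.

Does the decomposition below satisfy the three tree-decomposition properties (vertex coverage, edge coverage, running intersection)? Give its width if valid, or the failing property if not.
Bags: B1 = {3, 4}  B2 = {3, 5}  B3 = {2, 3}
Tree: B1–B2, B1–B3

No — vertex 1 appears in no bag.

A tree decomposition must satisfy three properties: every vertex lies in some bag; for every edge, both endpoints lie together in some bag; and for every vertex, the bags containing it form a connected subtree. Here vertex 1 appears in no bag, so the decomposition is invalid.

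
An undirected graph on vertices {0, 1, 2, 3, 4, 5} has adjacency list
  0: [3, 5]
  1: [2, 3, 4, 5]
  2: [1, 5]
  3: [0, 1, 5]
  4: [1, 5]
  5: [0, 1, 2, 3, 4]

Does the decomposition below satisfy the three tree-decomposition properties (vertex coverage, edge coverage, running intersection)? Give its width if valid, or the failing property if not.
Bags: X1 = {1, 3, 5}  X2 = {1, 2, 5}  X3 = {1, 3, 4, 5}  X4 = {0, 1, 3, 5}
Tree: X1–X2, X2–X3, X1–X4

A tree decomposition must satisfy three properties: every vertex lies in some bag; for every edge, both endpoints lie together in some bag; and for every vertex, the bags containing it form a connected subtree. Here bags containing vertex 3 are not connected in the tree, so the decomposition is invalid.

No — bags containing vertex 3 are not connected in the tree.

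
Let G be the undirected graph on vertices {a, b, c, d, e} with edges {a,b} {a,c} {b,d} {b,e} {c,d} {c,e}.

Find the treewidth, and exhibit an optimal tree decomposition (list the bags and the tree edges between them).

Each bag holds 3 vertices, so the decomposition has width 2, which upper-bounds the treewidth. The edges b–d–c–e–b form a cycle, so G is not a tree and its treewidth is at least 2. The upper and lower bounds meet at 2, so that is the treewidth.

Treewidth 2.
Bags: B1 = {b, c, d}  B2 = {b, c, e}  B3 = {a, b, c}
Tree: B1–B2, B2–B3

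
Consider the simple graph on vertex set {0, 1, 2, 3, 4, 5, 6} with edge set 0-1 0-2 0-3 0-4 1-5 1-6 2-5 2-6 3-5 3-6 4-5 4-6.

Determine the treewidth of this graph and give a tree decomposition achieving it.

Treewidth 3.
Bags: B1 = {0, 1, 5, 6}  B2 = {0, 2, 5, 6}  B3 = {0, 4, 5, 6}  B4 = {0, 3, 5, 6}
Tree: B1–B2, B2–B3, B3–B4

Every bag has size at most 4, so the width is 4 − 1 = 3 and tw(G) ≤ 3. For the lower bound: the 4 vertex sets {0,1}, {2,6}, {5}, {4} are disjoint, each induces a connected subgraph, and every pair is joined by at least one edge of G. Contracting each set to a single vertex therefore yields K_{4} as a minor, and since treewidth is minor-monotone, tw(G) ≥ tw(K_{4}) = 3. Combining the bounds, tw(G) = 3.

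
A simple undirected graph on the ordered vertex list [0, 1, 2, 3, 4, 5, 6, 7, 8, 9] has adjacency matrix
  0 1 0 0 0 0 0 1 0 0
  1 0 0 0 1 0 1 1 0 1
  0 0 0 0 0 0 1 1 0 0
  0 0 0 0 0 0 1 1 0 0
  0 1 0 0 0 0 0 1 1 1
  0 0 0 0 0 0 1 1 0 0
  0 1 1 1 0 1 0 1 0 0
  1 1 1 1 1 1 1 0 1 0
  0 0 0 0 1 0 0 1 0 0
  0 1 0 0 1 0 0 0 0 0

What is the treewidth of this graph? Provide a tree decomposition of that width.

The largest bag has 3 vertices, giving width 2; this decomposition certifies tw(G) ≤ 2. On the other hand G contains the 3-clique {1, 4, 9}. A clique must lie in a single bag of any decomposition, so no decomposition can have width below 2. Therefore the treewidth is 2.

Treewidth 2.
One optimal decomposition is:
Bags: B1 = {1, 4, 7}  B2 = {1, 4, 9}  B3 = {0, 1, 7}  B4 = {1, 6, 7}  B5 = {4, 7, 8}  B6 = {5, 6, 7}  B7 = {2, 6, 7}  B8 = {3, 6, 7}
Tree: B1–B2, B1–B3, B3–B4, B1–B5, B4–B6, B6–B7, B6–B8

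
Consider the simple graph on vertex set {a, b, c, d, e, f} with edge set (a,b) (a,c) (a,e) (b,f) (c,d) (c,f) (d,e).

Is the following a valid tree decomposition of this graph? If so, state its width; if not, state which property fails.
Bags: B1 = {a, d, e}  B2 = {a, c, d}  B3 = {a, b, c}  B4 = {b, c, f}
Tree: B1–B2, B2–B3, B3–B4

Vertex coverage: the bags together contain {a, b, c, d, e, f}, the full vertex set. Edge coverage: each edge of G has both endpoints in at least one bag. Running intersection: for every vertex, the bags containing it form a connected subtree. All three properties hold, so this is a valid tree decomposition of width max|bag| − 1 = 2, and hence tw(G) ≤ 2.

Yes; width 2.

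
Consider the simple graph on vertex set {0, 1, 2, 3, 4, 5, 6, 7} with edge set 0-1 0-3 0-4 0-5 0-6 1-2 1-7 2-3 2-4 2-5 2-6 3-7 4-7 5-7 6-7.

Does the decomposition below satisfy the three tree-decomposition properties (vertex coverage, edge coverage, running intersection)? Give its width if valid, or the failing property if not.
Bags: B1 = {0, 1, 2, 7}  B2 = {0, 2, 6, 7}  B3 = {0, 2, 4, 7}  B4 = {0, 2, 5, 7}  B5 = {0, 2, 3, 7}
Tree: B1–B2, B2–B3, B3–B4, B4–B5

Every vertex of G appears in some bag (union = {0, 1, 2, 3, 4, 5, 6, 7}); every edge is covered by a bag; and for each vertex v the set of bags containing v is connected in the bag tree. The decomposition is therefore valid. The largest bag has 4 vertices, so the width is 3.

Yes; width 3.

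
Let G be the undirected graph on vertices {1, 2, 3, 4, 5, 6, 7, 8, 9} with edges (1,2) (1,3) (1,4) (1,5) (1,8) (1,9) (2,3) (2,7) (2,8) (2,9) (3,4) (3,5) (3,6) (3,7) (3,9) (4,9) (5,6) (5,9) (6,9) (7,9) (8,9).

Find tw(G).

A width-3 tree decomposition is:
Bags: B1 = {1, 3, 5, 9}  B2 = {1, 3, 4, 9}  B3 = {3, 5, 6, 9}  B4 = {1, 2, 3, 9}  B5 = {2, 3, 7, 9}  B6 = {1, 2, 8, 9}
Tree: B1–B2, B1–B3, B2–B4, B4–B5, B4–B6
Each bag holds 4 vertices, so the decomposition has width 3, which upper-bounds the treewidth. For the lower bound, the 4 vertices {1, 2, 8, 9} are pairwise adjacent, and any tree decomposition puts a clique entirely inside one bag — forcing width ≥ 3. Therefore the treewidth is 3.

3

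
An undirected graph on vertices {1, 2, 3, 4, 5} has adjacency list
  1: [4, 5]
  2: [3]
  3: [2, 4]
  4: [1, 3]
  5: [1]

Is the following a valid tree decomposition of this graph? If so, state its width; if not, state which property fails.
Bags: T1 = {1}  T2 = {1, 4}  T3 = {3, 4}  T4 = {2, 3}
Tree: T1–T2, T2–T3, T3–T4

No — vertex 5 appears in no bag.

A tree decomposition must satisfy three properties: every vertex lies in some bag; for every edge, both endpoints lie together in some bag; and for every vertex, the bags containing it form a connected subtree. Here vertex 5 appears in no bag, so the decomposition is invalid.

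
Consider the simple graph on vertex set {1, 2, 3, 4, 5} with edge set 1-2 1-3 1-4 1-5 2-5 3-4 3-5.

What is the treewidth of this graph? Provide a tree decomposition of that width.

Each bag holds 3 vertices, so the decomposition has width 2, which upper-bounds the treewidth. Conversely, {1, 2, 5} is a clique of size 3, and the vertices of any clique must share a bag in every tree decomposition; so some bag has ≥ 3 vertices and tw(G) ≥ 2. Hence tw(G) = 2 exactly.

Treewidth 2.
One optimal decomposition is:
Bags: B1 = {1, 3, 5}  B2 = {1, 3, 4}  B3 = {1, 2, 5}
Tree: B1–B2, B1–B3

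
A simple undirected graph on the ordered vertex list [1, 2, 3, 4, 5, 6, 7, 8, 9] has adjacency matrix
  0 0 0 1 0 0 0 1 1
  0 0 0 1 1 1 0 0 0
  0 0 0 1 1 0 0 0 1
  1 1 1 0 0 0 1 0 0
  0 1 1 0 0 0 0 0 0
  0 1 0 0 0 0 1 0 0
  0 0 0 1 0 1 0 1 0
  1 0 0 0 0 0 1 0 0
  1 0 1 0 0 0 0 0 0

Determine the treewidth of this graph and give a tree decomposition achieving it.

Every bag has size at most 4, so the width is 4 − 1 = 3 and tw(G) ≤ 3. For the lower bound: the 4 vertex sets {1,8,9}, {7}, {4}, {2,3,5,6} are disjoint, each induces a connected subgraph, and every pair is joined by at least one edge of G. Contracting each set to a single vertex therefore yields K_{4} as a minor, and since treewidth is minor-monotone, tw(G) ≥ tw(K_{4}) = 3. The upper and lower bounds meet at 3, so that is the treewidth.

Treewidth 3.
One such decomposition:
Bags: B1 = {1, 7, 8, 9}  B2 = {1, 4, 7, 9}  B3 = {3, 4, 7, 9}  B4 = {3, 4, 6, 7}  B5 = {2, 3, 4, 6}  B6 = {2, 3, 5, 6}
Tree: B1–B2, B2–B3, B3–B4, B4–B5, B5–B6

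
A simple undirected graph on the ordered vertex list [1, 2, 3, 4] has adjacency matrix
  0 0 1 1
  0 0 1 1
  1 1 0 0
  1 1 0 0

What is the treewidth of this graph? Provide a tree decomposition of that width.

The largest bag has 3 vertices, giving width 2; this decomposition certifies tw(G) ≤ 2. The edges 3–2–4–1–3 form a cycle, so G is not a tree and its treewidth is at least 2. Combining the bounds, tw(G) = 2.

Treewidth 2.
Bags: B1 = {2, 3, 4}  B2 = {1, 3, 4}
Tree: B1–B2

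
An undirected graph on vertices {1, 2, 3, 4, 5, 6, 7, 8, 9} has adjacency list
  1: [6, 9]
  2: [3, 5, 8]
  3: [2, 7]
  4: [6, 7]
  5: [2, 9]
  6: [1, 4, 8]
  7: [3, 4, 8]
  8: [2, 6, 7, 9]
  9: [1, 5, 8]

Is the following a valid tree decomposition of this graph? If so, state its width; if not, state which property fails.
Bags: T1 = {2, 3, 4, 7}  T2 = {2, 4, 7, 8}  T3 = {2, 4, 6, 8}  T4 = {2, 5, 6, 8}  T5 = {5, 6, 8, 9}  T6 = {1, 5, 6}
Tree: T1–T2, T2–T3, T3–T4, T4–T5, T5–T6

A tree decomposition must satisfy three properties: every vertex lies in some bag; for every edge, both endpoints lie together in some bag; and for every vertex, the bags containing it form a connected subtree. Here edge (9,1) lies in no bag, so the decomposition is invalid.

No — edge (9,1) lies in no bag.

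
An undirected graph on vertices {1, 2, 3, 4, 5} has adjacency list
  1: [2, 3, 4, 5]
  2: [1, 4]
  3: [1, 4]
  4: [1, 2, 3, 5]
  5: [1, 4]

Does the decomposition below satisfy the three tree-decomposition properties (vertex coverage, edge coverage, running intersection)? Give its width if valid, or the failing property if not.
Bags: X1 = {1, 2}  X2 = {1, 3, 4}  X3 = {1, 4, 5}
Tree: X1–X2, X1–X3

No — edge (4,2) lies in no bag.

A tree decomposition must satisfy three properties: every vertex lies in some bag; for every edge, both endpoints lie together in some bag; and for every vertex, the bags containing it form a connected subtree. Here edge (4,2) lies in no bag, so the decomposition is invalid.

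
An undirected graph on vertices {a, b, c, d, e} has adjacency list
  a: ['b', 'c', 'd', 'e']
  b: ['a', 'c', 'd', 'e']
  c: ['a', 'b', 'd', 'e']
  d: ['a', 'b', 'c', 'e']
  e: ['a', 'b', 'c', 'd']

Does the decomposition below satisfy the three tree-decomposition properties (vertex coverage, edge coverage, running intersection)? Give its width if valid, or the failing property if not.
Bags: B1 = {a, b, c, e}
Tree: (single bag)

No — vertex d appears in no bag.

A tree decomposition must satisfy three properties: every vertex lies in some bag; for every edge, both endpoints lie together in some bag; and for every vertex, the bags containing it form a connected subtree. Here vertex d appears in no bag, so the decomposition is invalid.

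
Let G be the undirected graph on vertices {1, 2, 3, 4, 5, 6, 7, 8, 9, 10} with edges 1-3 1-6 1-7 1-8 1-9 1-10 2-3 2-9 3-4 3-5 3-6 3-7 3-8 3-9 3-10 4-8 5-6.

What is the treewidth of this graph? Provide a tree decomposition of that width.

Each bag holds 3 vertices, so the decomposition has width 2, which upper-bounds the treewidth. On the other hand G contains the 3-clique {1, 3, 6}. A clique must lie in a single bag of any decomposition, so no decomposition can have width below 2. Therefore the treewidth is 2.

Treewidth 2.
Bags: B1 = {1, 3, 9}  B2 = {1, 3, 6}  B3 = {3, 5, 6}  B4 = {1, 3, 8}  B5 = {1, 3, 10}  B6 = {2, 3, 9}  B7 = {3, 4, 8}  B8 = {1, 3, 7}
Tree: B1–B2, B2–B3, B1–B4, B4–B5, B1–B6, B4–B7, B1–B8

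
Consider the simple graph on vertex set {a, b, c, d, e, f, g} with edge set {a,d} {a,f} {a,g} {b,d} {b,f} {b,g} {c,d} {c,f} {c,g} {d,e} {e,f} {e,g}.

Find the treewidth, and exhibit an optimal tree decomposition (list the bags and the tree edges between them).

Treewidth 3.
One optimal decomposition is:
Bags: B1 = {c, d, f, g}  B2 = {b, d, f, g}  B3 = {d, e, f, g}  B4 = {a, d, f, g}
Tree: B1–B2, B2–B3, B3–B4

Every bag has size at most 4, so the width is 4 − 1 = 3 and tw(G) ≤ 3. For the lower bound: the 4 vertex sets {c,d}, {b,f}, {g}, {e} are disjoint, each induces a connected subgraph, and every pair is joined by at least one edge of G. Contracting each set to a single vertex therefore yields K_{4} as a minor, and since treewidth is minor-monotone, tw(G) ≥ tw(K_{4}) = 3. Hence tw(G) = 3 exactly.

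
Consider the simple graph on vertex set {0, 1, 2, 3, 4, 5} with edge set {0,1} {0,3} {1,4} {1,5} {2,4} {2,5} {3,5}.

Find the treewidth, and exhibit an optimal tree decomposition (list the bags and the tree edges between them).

Treewidth 2.
Bags: B1 = {0, 1, 3}  B2 = {1, 3, 5}  B3 = {1, 4, 5}  B4 = {2, 4, 5}
Tree: B1–B2, B2–B3, B3–B4

The largest bag has 3 vertices, giving width 2; this decomposition certifies tw(G) ≤ 2. Since 0–3–5–1–0 is a cycle in G, G is not acyclic. Forests are exactly the graphs of treewidth ≤ 1, so tw(G) ≥ 2. The upper and lower bounds meet at 2, so that is the treewidth.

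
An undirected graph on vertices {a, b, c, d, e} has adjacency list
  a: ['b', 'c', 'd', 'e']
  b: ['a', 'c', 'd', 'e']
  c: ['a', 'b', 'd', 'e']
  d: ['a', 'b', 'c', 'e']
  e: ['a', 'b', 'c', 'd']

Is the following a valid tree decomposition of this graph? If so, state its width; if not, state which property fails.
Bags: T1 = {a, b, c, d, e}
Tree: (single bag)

Yes; width 4.

Checking the three conditions: (i) the bags cover all of {a, b, c, d, e}; (ii) for each edge, some bag contains both endpoints; (iii) the bags containing any fixed vertex form a subtree. All hold, so the decomposition is valid with width 5 − 1 = 4.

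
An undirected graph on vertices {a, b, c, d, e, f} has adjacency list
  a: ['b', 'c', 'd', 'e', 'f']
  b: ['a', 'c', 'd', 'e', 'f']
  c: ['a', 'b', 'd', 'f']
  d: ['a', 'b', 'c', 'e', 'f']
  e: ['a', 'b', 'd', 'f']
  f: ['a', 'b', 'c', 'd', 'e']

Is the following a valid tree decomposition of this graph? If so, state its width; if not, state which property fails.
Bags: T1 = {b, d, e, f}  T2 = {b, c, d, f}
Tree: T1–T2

A tree decomposition must satisfy three properties: every vertex lies in some bag; for every edge, both endpoints lie together in some bag; and for every vertex, the bags containing it form a connected subtree. Here vertex a appears in no bag, so the decomposition is invalid.

No — vertex a appears in no bag.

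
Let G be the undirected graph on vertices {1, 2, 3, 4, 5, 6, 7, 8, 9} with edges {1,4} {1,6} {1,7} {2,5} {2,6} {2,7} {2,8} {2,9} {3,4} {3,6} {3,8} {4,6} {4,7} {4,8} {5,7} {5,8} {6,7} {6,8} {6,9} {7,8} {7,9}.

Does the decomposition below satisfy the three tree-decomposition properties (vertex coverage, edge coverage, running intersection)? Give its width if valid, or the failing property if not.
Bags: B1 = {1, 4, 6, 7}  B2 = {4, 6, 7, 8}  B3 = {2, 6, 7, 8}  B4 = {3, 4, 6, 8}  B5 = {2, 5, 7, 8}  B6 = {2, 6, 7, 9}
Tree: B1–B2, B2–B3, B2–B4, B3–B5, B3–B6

Every vertex of G appears in some bag (union = {1, 2, 3, 4, 5, 6, 7, 8, 9}); every edge is covered by a bag; and for each vertex v the set of bags containing v is connected in the bag tree. The decomposition is therefore valid. The largest bag has 4 vertices, so the width is 3.

Yes; width 3.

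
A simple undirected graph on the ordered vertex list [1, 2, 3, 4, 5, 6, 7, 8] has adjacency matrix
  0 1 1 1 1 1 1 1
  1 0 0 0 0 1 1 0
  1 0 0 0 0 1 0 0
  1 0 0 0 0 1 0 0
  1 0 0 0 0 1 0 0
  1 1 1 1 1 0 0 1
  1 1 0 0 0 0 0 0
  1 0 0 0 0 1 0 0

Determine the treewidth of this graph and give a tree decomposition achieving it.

Treewidth 2.
Bags: B1 = {1, 5, 6}  B2 = {1, 2, 6}  B3 = {1, 6, 8}  B4 = {1, 3, 6}  B5 = {1, 2, 7}  B6 = {1, 4, 6}
Tree: B1–B2, B2–B3, B1–B4, B2–B5, B2–B6

The largest bag has 3 vertices, giving width 2; this decomposition certifies tw(G) ≤ 2. On the other hand G contains the 3-clique {1, 2, 6}. A clique must lie in a single bag of any decomposition, so no decomposition can have width below 2. Hence tw(G) = 2 exactly.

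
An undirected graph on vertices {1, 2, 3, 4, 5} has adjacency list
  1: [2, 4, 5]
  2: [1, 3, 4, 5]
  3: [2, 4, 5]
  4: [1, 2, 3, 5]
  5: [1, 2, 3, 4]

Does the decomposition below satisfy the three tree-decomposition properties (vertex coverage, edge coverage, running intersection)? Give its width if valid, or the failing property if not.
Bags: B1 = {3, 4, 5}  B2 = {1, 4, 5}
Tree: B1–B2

No — vertex 2 appears in no bag.

A tree decomposition must satisfy three properties: every vertex lies in some bag; for every edge, both endpoints lie together in some bag; and for every vertex, the bags containing it form a connected subtree. Here vertex 2 appears in no bag, so the decomposition is invalid.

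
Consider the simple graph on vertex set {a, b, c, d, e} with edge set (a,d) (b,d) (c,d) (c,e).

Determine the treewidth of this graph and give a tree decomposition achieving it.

Treewidth 1.
One optimal decomposition is:
Bags: B1 = {c, d}  B2 = {a, d}  B3 = {b, d}  B4 = {c, e}
Tree: B1–B2, B1–B3, B1–B4

Every bag has size at most 2, so the width is 2 − 1 = 1 and tw(G) ≤ 1. Since G has at least one edge (e.g. c–d), it is not an edgeless graph, so tw(G) ≥ 1. Hence tw(G) = 1 exactly.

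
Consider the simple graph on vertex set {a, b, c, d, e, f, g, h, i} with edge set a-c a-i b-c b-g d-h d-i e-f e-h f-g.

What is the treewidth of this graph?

2

A width-2 tree decomposition is:
Bags: B1 = {e, f, h}  B2 = {d, f, h}  B3 = {d, f, i}  B4 = {a, f, i}  B5 = {a, c, f}  B6 = {b, c, f}  B7 = {b, f, g}
Tree: B1–B2, B2–B3, B3–B4, B4–B5, B5–B6, B6–B7
Each bag holds 3 vertices, so the decomposition has width 2, which upper-bounds the treewidth. The edges f–e–h–d–i–a–c–b–g–f form a cycle, so G is not a tree and its treewidth is at least 2. The upper and lower bounds meet at 2, so that is the treewidth.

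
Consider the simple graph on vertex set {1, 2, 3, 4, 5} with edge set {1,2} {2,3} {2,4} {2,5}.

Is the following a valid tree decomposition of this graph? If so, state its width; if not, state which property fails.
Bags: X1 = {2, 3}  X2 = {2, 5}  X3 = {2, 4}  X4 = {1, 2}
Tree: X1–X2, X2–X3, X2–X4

Yes; width 1.

Every vertex of G appears in some bag (union = {1, 2, 3, 4, 5}); every edge is covered by a bag; and for each vertex v the set of bags containing v is connected in the bag tree. The decomposition is therefore valid. The largest bag has 2 vertices, so the width is 1.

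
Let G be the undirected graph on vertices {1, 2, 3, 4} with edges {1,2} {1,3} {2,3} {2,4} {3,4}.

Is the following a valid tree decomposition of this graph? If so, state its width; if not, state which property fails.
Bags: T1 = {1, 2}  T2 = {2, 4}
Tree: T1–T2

A tree decomposition must satisfy three properties: every vertex lies in some bag; for every edge, both endpoints lie together in some bag; and for every vertex, the bags containing it form a connected subtree. Here vertex 3 appears in no bag, so the decomposition is invalid.

No — vertex 3 appears in no bag.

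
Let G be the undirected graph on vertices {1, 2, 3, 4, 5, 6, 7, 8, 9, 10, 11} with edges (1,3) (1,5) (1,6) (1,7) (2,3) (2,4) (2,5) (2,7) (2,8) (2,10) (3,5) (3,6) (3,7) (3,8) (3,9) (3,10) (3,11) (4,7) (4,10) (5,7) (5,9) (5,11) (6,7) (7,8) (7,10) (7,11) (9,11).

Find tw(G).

3

A width-3 tree decomposition is:
Bags: B1 = {1, 3, 5, 7}  B2 = {2, 3, 5, 7}  B3 = {3, 5, 7, 11}  B4 = {2, 3, 7, 8}  B5 = {1, 3, 6, 7}  B6 = {3, 5, 9, 11}  B7 = {2, 3, 7, 10}  B8 = {2, 4, 7, 10}
Tree: B1–B2, B1–B3, B2–B4, B1–B5, B3–B6, B4–B7, B7–B8
Each bag holds 4 vertices, so the decomposition has width 3, which upper-bounds the treewidth. On the other hand G contains the 4-clique {3, 5, 9, 11}. A clique must lie in a single bag of any decomposition, so no decomposition can have width below 3. Therefore the treewidth is 3.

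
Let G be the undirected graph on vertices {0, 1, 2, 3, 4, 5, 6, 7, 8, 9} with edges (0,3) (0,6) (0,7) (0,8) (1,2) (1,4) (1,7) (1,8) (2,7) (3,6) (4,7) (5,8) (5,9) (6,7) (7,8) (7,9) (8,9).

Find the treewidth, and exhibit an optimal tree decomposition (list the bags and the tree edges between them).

Treewidth 2.
One such decomposition:
Bags: B1 = {0, 7, 8}  B2 = {1, 7, 8}  B3 = {0, 6, 7}  B4 = {7, 8, 9}  B5 = {1, 4, 7}  B6 = {0, 3, 6}  B7 = {1, 2, 7}  B8 = {5, 8, 9}
Tree: B1–B2, B1–B3, B2–B4, B2–B5, B3–B6, B2–B7, B4–B8

The largest bag has 3 vertices, giving width 2; this decomposition certifies tw(G) ≤ 2. On the other hand G contains the 3-clique {0, 3, 6}. A clique must lie in a single bag of any decomposition, so no decomposition can have width below 2. Hence tw(G) = 2 exactly.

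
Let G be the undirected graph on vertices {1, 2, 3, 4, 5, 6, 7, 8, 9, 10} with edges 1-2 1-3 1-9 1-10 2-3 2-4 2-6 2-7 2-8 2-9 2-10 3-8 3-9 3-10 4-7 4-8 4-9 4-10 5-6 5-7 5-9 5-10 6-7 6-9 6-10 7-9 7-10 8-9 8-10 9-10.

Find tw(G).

4

A width-4 tree decomposition is:
Bags: B1 = {2, 4, 7, 9, 10}  B2 = {2, 4, 8, 9, 10}  B3 = {2, 6, 7, 9, 10}  B4 = {2, 3, 8, 9, 10}  B5 = {1, 2, 3, 9, 10}  B6 = {5, 6, 7, 9, 10}
Tree: B1–B2, B1–B3, B2–B4, B4–B5, B3–B6
The largest bag has 5 vertices, giving width 4; this decomposition certifies tw(G) ≤ 4. Conversely, {2, 3, 8, 9, 10} is a clique of size 5, and the vertices of any clique must share a bag in every tree decomposition; so some bag has ≥ 5 vertices and tw(G) ≥ 4. Combining the bounds, tw(G) = 4.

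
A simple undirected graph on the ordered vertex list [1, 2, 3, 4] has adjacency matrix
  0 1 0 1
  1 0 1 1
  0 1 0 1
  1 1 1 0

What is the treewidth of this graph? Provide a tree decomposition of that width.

Each bag holds 3 vertices, so the decomposition has width 2, which upper-bounds the treewidth. Conversely, {1, 2, 4} is a clique of size 3, and the vertices of any clique must share a bag in every tree decomposition; so some bag has ≥ 3 vertices and tw(G) ≥ 2. Therefore the treewidth is 2.

Treewidth 2.
Bags: B1 = {1, 2, 4}  B2 = {2, 3, 4}
Tree: B1–B2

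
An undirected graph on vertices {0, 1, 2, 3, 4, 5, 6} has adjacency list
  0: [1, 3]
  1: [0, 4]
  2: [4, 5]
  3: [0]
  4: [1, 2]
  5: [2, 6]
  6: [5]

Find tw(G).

A width-1 tree decomposition is:
Bags: B1 = {5, 6}  B2 = {2, 5}  B3 = {2, 4}  B4 = {1, 4}  B5 = {0, 1}  B6 = {0, 3}
Tree: B1–B2, B2–B3, B3–B4, B4–B5, B5–B6
Each bag holds 2 vertices, so the decomposition has width 1, which upper-bounds the treewidth. Since G has at least one edge (e.g. 6–5), it is not an edgeless graph, so tw(G) ≥ 1. The upper and lower bounds meet at 1, so that is the treewidth.

1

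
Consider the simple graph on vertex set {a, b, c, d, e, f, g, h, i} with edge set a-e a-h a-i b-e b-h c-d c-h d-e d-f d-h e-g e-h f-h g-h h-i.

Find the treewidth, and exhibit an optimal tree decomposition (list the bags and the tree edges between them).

Each bag holds 3 vertices, so the decomposition has width 2, which upper-bounds the treewidth. For the lower bound, the 3 vertices {d, e, h} are pairwise adjacent, and any tree decomposition puts a clique entirely inside one bag — forcing width ≥ 2. Combining the bounds, tw(G) = 2.

Treewidth 2.
One such decomposition:
Bags: B1 = {a, e, h}  B2 = {b, e, h}  B3 = {d, e, h}  B4 = {a, h, i}  B5 = {d, f, h}  B6 = {e, g, h}  B7 = {c, d, h}
Tree: B1–B2, B2–B3, B1–B4, B3–B5, B1–B6, B3–B7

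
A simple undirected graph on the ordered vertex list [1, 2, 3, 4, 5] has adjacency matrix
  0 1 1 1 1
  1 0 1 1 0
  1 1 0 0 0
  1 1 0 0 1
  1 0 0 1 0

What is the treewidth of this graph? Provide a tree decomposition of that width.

Every bag has size at most 3, so the width is 3 − 1 = 2 and tw(G) ≤ 2. For the lower bound, the 3 vertices {1, 2, 3} are pairwise adjacent, and any tree decomposition puts a clique entirely inside one bag — forcing width ≥ 2. Hence tw(G) = 2 exactly.

Treewidth 2.
Bags: B1 = {1, 2, 3}  B2 = {1, 2, 4}  B3 = {1, 4, 5}
Tree: B1–B2, B2–B3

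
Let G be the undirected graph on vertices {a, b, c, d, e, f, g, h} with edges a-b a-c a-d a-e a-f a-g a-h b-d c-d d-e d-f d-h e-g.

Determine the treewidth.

2

A width-2 tree decomposition is:
Bags: B1 = {a, c, d}  B2 = {a, b, d}  B3 = {a, d, h}  B4 = {a, d, e}  B5 = {a, e, g}  B6 = {a, d, f}
Tree: B1–B2, B2–B3, B1–B4, B4–B5, B4–B6
Every bag has size at most 3, so the width is 3 − 1 = 2 and tw(G) ≤ 2. Conversely, {a, d, f} is a clique of size 3, and the vertices of any clique must share a bag in every tree decomposition; so some bag has ≥ 3 vertices and tw(G) ≥ 2. The upper and lower bounds meet at 2, so that is the treewidth.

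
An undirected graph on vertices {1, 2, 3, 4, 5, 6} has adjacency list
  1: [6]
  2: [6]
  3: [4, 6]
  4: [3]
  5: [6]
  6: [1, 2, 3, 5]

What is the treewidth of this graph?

1

A width-1 tree decomposition is:
Bags: B1 = {5, 6}  B2 = {3, 6}  B3 = {1, 6}  B4 = {2, 6}  B5 = {3, 4}
Tree: B1–B2, B2–B3, B1–B4, B2–B5
Every bag has size at most 2, so the width is 2 − 1 = 1 and tw(G) ≤ 1. Since G has at least one edge (e.g. 6–5), it is not an edgeless graph, so tw(G) ≥ 1. Hence tw(G) = 1 exactly.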